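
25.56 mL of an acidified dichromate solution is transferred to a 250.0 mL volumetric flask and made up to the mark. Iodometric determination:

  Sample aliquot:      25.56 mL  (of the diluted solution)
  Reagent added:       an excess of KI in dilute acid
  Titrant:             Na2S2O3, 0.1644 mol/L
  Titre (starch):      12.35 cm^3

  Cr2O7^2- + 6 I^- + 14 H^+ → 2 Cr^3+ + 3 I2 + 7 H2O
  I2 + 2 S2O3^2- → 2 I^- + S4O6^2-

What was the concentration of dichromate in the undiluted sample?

0.1295 mol/L

n(S2O3^2-) = 0.01235 × 0.1644 = 2.030 × 10^-3 mol
n(I2) = n(S2O3^2-)/2 = 1.015 × 10^-3 mol
From the 1:3 ratio, n(Cr2O7^2-) in the aliquot = 1/3 × 1.015 × 10^-3 = 3.384 × 10^-4 mol
[Cr2O7^2-]_dilute = 3.384 × 10^-4 / 0.02556 = 0.01324 mol/L
[Cr2O7^2-]_original = 0.01324 × 250.0/25.56 = 0.1295 mol/L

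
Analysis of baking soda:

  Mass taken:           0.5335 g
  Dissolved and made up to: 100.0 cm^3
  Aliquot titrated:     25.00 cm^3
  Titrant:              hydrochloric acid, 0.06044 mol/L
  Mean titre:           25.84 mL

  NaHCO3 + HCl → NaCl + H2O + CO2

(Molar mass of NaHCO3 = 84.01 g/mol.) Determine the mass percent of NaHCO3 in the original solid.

n(HCl) per titration = 0.02584 × 0.06044 = 1.562 × 10^-3 mol
n(NaHCO3) in each aliquot = 1.562 × 10^-3 mol (1:1 ratio)
n(NaHCO3) in the whole flask = 1.562 × 10^-3 × 100.0/25.00 = 6.247 × 10^-3 mol
mass of NaHCO3 = 6.247 × 10^-3 × 84.01 = 0.5248 g
% NaHCO3 = 0.5248 / 0.5335 × 100 = 98.37 %

98.37 %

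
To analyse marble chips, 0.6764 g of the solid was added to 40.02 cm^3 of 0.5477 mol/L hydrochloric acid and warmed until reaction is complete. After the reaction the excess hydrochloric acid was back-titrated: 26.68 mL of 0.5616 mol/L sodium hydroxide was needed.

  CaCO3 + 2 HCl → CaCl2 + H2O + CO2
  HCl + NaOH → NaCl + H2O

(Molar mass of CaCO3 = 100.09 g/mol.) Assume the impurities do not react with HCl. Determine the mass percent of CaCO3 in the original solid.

n(HCl) added = 0.04002 × 0.5477 = 0.02192 mol
n(NaOH) used in back-titration = 0.02668 × 0.5616 = 0.01498 mol
n(HCl) left over = 0.01498 mol (1:1 ratio)
n(HCl) consumed by analyte = 0.02192 − 0.01498 = 6.935 × 10^-3 mol
From the 1:2 ratio, n(CaCO3) = 1/2 × 6.935 × 10^-3 = 3.468 × 10^-3 mol
mass of CaCO3 = 3.468 × 10^-3 × 100.09 = 0.3471 g
% CaCO3 = 0.3471 / 0.6764 × 100 = 51.31 %

51.31 %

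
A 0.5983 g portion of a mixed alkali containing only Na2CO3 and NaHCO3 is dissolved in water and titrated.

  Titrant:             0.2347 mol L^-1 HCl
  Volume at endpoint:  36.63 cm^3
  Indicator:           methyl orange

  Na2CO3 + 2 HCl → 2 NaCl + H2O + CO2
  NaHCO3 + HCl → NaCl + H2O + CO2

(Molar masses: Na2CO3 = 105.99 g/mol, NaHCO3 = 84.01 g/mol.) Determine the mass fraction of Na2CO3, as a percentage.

n(HCl) = 0.03663 × 0.2347 = 8.597 × 10^-3 mol
Let x = n(Na2CO3), y = n(NaHCO3).
Titrant: 2x + 1y = 8.597 × 10^-3;  mass: 105.99x + 84.01y = 0.5983
Solving, x = 1.998 × 10^-3 mol, y = 4.601 × 10^-3 mol
mass of Na2CO3 = 1.998 × 10^-3 × 105.99 = 0.2118 g
% Na2CO3 = 0.2118 / 0.5983 × 100 = 35.40 %

35.40 %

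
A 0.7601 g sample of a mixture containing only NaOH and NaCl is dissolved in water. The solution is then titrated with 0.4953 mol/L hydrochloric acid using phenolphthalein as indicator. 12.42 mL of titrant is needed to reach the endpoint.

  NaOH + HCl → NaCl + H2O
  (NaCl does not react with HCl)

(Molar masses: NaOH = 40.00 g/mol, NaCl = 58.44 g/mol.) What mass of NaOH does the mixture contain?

0.2461 g

n(HCl) = 0.01242 × 0.4953 = 6.152 × 10^-3 mol
Let x = n(NaOH), y = n(NaCl).
Titrant: 1x = 6.152 × 10^-3;  mass: 40.00x + 58.44y = 0.7601
Solving, x = 6.152 × 10^-3 mol, y = 8.796 × 10^-3 mol
mass of NaOH = 6.152 × 10^-3 × 40.00 = 0.2461 g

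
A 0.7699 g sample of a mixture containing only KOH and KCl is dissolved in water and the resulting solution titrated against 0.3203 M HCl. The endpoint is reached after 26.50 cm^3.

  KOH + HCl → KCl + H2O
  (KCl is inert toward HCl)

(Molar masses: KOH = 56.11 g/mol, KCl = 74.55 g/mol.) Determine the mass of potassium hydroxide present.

n(HCl) = 0.02650 × 0.3203 = 8.488 × 10^-3 mol
Let x = n(KOH), y = n(KCl).
Titrant: 1x = 8.488 × 10^-3;  mass: 56.11x + 74.55y = 0.7699
Solving, x = 8.488 × 10^-3 mol, y = 3.939 × 10^-3 mol
mass of KOH = 8.488 × 10^-3 × 56.11 = 0.4763 g

0.4763 g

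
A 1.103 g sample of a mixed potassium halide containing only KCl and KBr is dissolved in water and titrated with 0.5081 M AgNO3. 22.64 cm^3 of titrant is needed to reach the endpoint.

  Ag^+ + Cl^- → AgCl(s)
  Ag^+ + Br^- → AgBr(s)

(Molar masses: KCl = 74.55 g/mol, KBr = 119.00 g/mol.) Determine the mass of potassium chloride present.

0.4460 g

n(AgNO3) = 0.02264 × 0.5081 = 0.01150 mol
Let x = n(KCl), y = n(KBr).
Titrant: 1x + 1y = 0.01150;  mass: 74.55x + 119.00y = 1.103
Solving, x = 5.982 × 10^-3 mol, y = 5.521 × 10^-3 mol
mass of KCl = 5.982 × 10^-3 × 74.55 = 0.4460 g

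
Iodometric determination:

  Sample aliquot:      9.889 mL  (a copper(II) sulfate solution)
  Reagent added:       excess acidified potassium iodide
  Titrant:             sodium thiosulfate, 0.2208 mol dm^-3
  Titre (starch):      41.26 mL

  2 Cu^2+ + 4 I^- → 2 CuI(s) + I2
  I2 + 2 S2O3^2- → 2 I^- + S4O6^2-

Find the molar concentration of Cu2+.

0.9212 mol/L

n(S2O3^2-) = 0.04126 × 0.2208 = 9.110 × 10^-3 mol
n(I2) = n(S2O3^2-)/2 = 4.555 × 10^-3 mol
From the 2:1 ratio, n(Cu2+) in the aliquot = 2/1 × 4.555 × 10^-3 = 9.110 × 10^-3 mol
[Cu2+] = 9.110 × 10^-3 / 0.009889 = 0.9212 mol/L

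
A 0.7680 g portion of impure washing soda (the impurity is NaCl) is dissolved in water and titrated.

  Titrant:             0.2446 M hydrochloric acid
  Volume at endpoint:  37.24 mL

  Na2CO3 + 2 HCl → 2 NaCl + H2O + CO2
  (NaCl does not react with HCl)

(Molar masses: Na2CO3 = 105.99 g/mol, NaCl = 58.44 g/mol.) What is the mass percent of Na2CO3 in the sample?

n(HCl) = 0.03724 × 0.2446 = 9.109 × 10^-3 mol
Let x = n(Na2CO3), y = n(NaCl).
Titrant: 2x = 9.109 × 10^-3;  mass: 105.99x + 58.44y = 0.7680
Solving, x = 4.554 × 10^-3 mol, y = 4.881 × 10^-3 mol
mass of Na2CO3 = 4.554 × 10^-3 × 105.99 = 0.4827 g
% Na2CO3 = 0.4827 / 0.7680 × 100 = 62.85 %

62.85 %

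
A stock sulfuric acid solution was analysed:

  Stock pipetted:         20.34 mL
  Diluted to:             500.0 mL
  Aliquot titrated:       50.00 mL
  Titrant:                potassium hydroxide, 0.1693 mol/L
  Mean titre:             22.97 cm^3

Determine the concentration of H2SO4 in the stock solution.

0.9560 mol/L

H2SO4 + 2 KOH → K2SO4 + 2 H2O
n(KOH) = 0.02297 × 0.1693 = 3.889 × 10^-3 mol
From the 1:2 ratio, n(H2SO4) in the aliquot = 1/2 × 3.889 × 10^-3 = 1.944 × 10^-3 mol
[H2SO4]_dilute = 1.944 × 10^-3 / 0.05000 = 0.03889 mol/L
Dilution factor = 500.0 / 20.34 = 24.58
[H2SO4]_stock = 0.03889 × 24.58 = 0.9560 mol/L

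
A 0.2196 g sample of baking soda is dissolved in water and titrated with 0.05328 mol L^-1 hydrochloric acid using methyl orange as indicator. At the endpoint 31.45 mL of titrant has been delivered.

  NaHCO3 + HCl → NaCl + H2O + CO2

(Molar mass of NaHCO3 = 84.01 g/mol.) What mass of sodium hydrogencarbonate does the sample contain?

n(HCl) = 0.03145 L × 0.05328 mol/L = 1.676 × 10^-3 mol
n(NaHCO3) = 1.676 × 10^-3 mol (1:1 ratio)
mass of NaHCO3 = 1.676 × 10^-3 × 84.01 g/mol = 0.1408 g

0.1408 g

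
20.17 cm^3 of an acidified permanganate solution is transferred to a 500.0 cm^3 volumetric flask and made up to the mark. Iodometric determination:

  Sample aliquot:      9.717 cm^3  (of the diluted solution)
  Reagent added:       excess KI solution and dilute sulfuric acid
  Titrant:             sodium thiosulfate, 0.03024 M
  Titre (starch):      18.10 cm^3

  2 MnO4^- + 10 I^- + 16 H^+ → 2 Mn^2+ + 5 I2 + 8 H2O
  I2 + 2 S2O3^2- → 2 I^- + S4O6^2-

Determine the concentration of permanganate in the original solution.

n(S2O3^2-) = 0.01810 × 0.03024 = 5.473 × 10^-4 mol
n(I2) = n(S2O3^2-)/2 = 2.737 × 10^-4 mol
From the 2:5 ratio, n(MnO4^-) in the aliquot = 2/5 × 2.737 × 10^-4 = 1.095 × 10^-4 mol
[MnO4^-]_dilute = 1.095 × 10^-4 / 0.009717 = 0.01127 mol/L
[MnO4^-]_original = 0.01127 × 500.0/20.17 = 0.2793 mol/L

0.2793 M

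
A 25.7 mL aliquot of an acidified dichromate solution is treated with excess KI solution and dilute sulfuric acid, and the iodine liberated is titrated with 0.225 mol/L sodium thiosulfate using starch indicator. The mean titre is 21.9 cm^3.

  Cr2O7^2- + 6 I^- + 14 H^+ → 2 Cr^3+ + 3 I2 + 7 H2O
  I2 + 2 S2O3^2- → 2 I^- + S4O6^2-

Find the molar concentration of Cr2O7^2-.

0.0320 mol/L

n(S2O3^2-) = 0.0219 × 0.225 = 4.93 × 10^-3 mol
n(I2) = n(S2O3^2-)/2 = 2.46 × 10^-3 mol
From the 1:3 ratio, n(Cr2O7^2-) in the aliquot = 1/3 × 2.46 × 10^-3 = 8.21 × 10^-4 mol
[Cr2O7^2-] = 8.21 × 10^-4 / 0.0257 = 0.0320 mol/L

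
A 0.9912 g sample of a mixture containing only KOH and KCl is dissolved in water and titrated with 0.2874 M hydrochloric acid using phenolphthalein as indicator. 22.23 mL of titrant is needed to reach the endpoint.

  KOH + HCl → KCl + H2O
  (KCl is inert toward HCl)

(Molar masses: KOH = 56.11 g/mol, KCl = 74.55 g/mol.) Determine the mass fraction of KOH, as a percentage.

n(HCl) = 0.02223 × 0.2874 = 6.389 × 10^-3 mol
Let x = n(KOH), y = n(KCl).
Titrant: 1x = 6.389 × 10^-3;  mass: 56.11x + 74.55y = 0.9912
Solving, x = 6.389 × 10^-3 mol, y = 8.487 × 10^-3 mol
mass of KOH = 6.389 × 10^-3 × 56.11 = 0.3585 g
% KOH = 0.3585 / 0.9912 × 100 = 36.17 %

36.17 %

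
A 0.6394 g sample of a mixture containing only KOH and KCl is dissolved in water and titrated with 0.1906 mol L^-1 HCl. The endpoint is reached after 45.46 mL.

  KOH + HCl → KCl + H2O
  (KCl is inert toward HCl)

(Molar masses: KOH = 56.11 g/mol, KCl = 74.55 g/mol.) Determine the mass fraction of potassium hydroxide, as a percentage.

76.04 %

n(HCl) = 0.04546 × 0.1906 = 8.665 × 10^-3 mol
Let x = n(KOH), y = n(KCl).
Titrant: 1x = 8.665 × 10^-3;  mass: 56.11x + 74.55y = 0.6394
Solving, x = 8.665 × 10^-3 mol, y = 2.055 × 10^-3 mol
mass of KOH = 8.665 × 10^-3 × 56.11 = 0.4862 g
% KOH = 0.4862 / 0.6394 × 100 = 76.04 %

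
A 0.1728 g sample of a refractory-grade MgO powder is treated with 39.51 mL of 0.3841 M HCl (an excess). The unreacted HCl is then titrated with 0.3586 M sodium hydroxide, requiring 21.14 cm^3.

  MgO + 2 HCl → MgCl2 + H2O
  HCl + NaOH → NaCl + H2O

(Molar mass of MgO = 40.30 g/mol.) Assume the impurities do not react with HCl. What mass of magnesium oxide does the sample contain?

0.1530 g

n(HCl) added = 0.03951 × 0.3841 = 0.01518 mol
n(NaOH) used in back-titration = 0.02114 × 0.3586 = 7.581 × 10^-3 mol
n(HCl) left over = 7.581 × 10^-3 mol (1:1 ratio)
n(HCl) consumed by analyte = 0.01518 − 7.581 × 10^-3 = 7.595 × 10^-3 mol
From the 1:2 ratio, n(MgO) = 1/2 × 7.595 × 10^-3 = 3.797 × 10^-3 mol
mass of MgO = 3.797 × 10^-3 × 40.30 = 0.1530 g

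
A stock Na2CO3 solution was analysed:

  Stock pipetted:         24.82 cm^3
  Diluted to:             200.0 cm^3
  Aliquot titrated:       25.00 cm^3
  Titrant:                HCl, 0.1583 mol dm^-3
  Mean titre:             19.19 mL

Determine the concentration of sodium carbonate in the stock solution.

0.4896 mol/L

Na2CO3 + 2 HCl → 2 NaCl + H2O + CO2
n(HCl) = 0.01919 × 0.1583 = 3.038 × 10^-3 mol
From the 1:2 ratio, n(Na2CO3) in the aliquot = 1/2 × 3.038 × 10^-3 = 1.519 × 10^-3 mol
[Na2CO3]_dilute = 1.519 × 10^-3 / 0.02500 = 0.06076 mol/L
Dilution factor = 200.0 / 24.82 = 8.058
[Na2CO3]_stock = 0.06076 × 8.058 = 0.4896 mol/L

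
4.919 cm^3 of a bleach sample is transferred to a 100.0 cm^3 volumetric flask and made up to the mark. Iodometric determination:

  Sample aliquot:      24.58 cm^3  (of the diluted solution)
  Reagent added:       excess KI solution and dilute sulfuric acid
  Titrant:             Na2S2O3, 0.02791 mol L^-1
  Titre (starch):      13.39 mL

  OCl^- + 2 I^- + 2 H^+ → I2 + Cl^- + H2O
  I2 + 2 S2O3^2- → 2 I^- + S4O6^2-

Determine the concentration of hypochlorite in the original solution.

0.1545 mol/L

n(S2O3^2-) = 0.01339 × 0.02791 = 3.737 × 10^-4 mol
n(I2) = n(S2O3^2-)/2 = 1.869 × 10^-4 mol
n(OCl^-) in the aliquot = 1.869 × 10^-4 mol (1:1 ratio)
[OCl^-]_dilute = 1.869 × 10^-4 / 0.02458 = 0.007602 mol/L
[OCl^-]_original = 0.007602 × 100.0/4.919 = 0.1545 mol/L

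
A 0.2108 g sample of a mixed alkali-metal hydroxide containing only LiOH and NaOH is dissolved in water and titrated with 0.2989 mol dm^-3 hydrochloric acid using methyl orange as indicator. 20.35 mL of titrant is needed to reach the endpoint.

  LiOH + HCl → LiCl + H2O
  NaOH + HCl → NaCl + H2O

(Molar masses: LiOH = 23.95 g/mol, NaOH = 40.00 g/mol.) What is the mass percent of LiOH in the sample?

n(HCl) = 0.02035 × 0.2989 = 6.083 × 10^-3 mol
Let x = n(LiOH), y = n(NaOH).
Titrant: 1x + 1y = 6.083 × 10^-3;  mass: 23.95x + 40.00y = 0.2108
Solving, x = 2.025 × 10^-3 mol, y = 4.057 × 10^-3 mol
mass of LiOH = 2.025 × 10^-3 × 23.95 = 0.04850 g
% LiOH = 0.04850 / 0.2108 × 100 = 23.01 %

23.01 %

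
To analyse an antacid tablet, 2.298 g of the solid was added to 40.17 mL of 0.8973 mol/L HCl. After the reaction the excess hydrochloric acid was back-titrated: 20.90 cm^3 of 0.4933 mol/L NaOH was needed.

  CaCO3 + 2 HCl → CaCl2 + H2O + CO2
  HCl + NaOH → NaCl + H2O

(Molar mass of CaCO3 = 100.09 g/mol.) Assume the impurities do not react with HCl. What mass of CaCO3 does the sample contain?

1.288 g

n(HCl) added = 0.04017 × 0.8973 = 0.03604 mol
n(NaOH) used in back-titration = 0.02090 × 0.4933 = 0.01031 mol
n(HCl) left over = 0.01031 mol (1:1 ratio)
n(HCl) consumed by analyte = 0.03604 − 0.01031 = 0.02573 mol
From the 1:2 ratio, n(CaCO3) = 1/2 × 0.02573 = 0.01287 mol
mass of CaCO3 = 0.01287 × 100.09 = 1.288 g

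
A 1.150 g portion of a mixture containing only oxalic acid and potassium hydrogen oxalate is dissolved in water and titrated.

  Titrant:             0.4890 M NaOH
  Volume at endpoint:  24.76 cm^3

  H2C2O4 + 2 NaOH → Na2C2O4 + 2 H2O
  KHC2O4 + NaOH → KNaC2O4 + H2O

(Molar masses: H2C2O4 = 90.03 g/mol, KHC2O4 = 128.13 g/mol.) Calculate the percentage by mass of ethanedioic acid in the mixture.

n(NaOH) = 0.02476 × 0.4890 = 0.01211 mol
Let x = n(H2C2O4), y = n(KHC2O4).
Titrant: 2x + 1y = 0.01211;  mass: 90.03x + 128.13y = 1.150
Solving, x = 2.414 × 10^-3 mol, y = 7.279 × 10^-3 mol
mass of H2C2O4 = 2.414 × 10^-3 × 90.03 = 0.2174 g
% H2C2O4 = 0.2174 / 1.150 × 100 = 18.90 %

18.90 %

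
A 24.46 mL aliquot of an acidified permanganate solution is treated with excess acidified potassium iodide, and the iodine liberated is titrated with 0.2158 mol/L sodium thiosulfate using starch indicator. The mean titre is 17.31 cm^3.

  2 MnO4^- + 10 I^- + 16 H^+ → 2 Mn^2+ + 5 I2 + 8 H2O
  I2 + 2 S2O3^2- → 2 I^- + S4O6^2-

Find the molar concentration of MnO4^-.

0.03054 mol/L

n(S2O3^2-) = 0.01731 × 0.2158 = 3.735 × 10^-3 mol
n(I2) = n(S2O3^2-)/2 = 1.868 × 10^-3 mol
From the 2:5 ratio, n(MnO4^-) in the aliquot = 2/5 × 1.868 × 10^-3 = 7.471 × 10^-4 mol
[MnO4^-] = 7.471 × 10^-4 / 0.02446 = 0.03054 mol/L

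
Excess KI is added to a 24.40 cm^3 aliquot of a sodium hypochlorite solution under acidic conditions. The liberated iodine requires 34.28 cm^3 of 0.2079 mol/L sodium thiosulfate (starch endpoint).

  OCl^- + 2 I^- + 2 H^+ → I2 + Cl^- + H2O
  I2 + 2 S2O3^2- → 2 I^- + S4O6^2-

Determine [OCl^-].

n(S2O3^2-) = 0.03428 × 0.2079 = 7.127 × 10^-3 mol
n(I2) = n(S2O3^2-)/2 = 3.563 × 10^-3 mol
n(OCl^-) in the aliquot = 3.563 × 10^-3 mol (1:1 ratio)
[OCl^-] = 3.563 × 10^-3 / 0.02440 = 0.1460 mol/L

0.1460 mol/L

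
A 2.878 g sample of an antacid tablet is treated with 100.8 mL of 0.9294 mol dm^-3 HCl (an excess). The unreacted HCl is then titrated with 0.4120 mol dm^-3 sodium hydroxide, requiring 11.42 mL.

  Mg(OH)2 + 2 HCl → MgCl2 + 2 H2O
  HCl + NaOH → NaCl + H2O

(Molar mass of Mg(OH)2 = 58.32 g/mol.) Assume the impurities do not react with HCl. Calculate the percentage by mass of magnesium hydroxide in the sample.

n(HCl) added = 0.1008 × 0.9294 = 0.09368 mol
n(NaOH) used in back-titration = 0.01142 × 0.4120 = 4.705 × 10^-3 mol
n(HCl) left over = 4.705 × 10^-3 mol (1:1 ratio)
n(HCl) consumed by analyte = 0.09368 − 4.705 × 10^-3 = 0.08898 mol
From the 1:2 ratio, n(Mg(OH)2) = 1/2 × 0.08898 = 0.04449 mol
mass of Mg(OH)2 = 0.04449 × 58.32 = 2.595 g
% Mg(OH)2 = 2.595 / 2.878 × 100 = 90.15 %

90.15 %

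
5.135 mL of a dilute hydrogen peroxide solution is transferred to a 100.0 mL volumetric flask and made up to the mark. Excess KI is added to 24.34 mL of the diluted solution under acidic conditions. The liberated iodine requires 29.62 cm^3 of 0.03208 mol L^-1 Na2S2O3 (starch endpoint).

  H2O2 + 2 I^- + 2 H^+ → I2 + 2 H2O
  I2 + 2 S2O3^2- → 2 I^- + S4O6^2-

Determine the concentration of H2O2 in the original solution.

n(S2O3^2-) = 0.02962 × 0.03208 = 9.502 × 10^-4 mol
n(I2) = n(S2O3^2-)/2 = 4.751 × 10^-4 mol
n(H2O2) in the aliquot = 4.751 × 10^-4 mol (1:1 ratio)
[H2O2]_dilute = 4.751 × 10^-4 / 0.02434 = 0.01952 mol/L
[H2O2]_original = 0.01952 × 100.0/5.135 = 0.3801 mol/L

0.3801 mol/L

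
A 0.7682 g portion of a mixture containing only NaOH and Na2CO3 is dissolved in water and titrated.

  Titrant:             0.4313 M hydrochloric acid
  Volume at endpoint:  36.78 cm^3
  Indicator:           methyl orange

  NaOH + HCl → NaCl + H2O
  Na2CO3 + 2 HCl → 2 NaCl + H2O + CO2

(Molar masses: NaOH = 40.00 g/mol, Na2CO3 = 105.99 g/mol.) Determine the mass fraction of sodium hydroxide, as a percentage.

29.04 %

n(HCl) = 0.03678 × 0.4313 = 0.01586 mol
Let x = n(NaOH), y = n(Na2CO3).
Titrant: 1x + 2y = 0.01586;  mass: 40.00x + 105.99y = 0.7682
Solving, x = 5.577 × 10^-3 mol, y = 5.143 × 10^-3 mol
mass of NaOH = 5.577 × 10^-3 × 40.00 = 0.2231 g
% NaOH = 0.2231 / 0.7682 × 100 = 29.04 %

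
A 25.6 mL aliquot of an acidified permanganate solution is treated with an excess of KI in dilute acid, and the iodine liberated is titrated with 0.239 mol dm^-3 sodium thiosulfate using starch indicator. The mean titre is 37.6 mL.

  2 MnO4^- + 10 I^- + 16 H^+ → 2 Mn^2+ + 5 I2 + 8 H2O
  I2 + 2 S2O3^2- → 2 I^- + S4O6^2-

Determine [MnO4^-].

0.0702 mol/L

n(S2O3^2-) = 0.0376 × 0.239 = 8.99 × 10^-3 mol
n(I2) = n(S2O3^2-)/2 = 4.49 × 10^-3 mol
From the 2:5 ratio, n(MnO4^-) in the aliquot = 2/5 × 4.49 × 10^-3 = 1.80 × 10^-3 mol
[MnO4^-] = 1.80 × 10^-3 / 0.0256 = 0.0702 mol/L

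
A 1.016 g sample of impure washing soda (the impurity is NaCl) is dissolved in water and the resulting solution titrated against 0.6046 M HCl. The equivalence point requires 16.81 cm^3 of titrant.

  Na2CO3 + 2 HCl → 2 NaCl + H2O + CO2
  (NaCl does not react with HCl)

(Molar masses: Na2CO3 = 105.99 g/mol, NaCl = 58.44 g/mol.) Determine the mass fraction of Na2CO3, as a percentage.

n(HCl) = 0.01681 × 0.6046 = 0.01016 mol
Let x = n(Na2CO3), y = n(NaCl).
Titrant: 2x = 0.01016;  mass: 105.99x + 58.44y = 1.016
Solving, x = 5.082 × 10^-3 mol, y = 8.169 × 10^-3 mol
mass of Na2CO3 = 5.082 × 10^-3 × 105.99 = 0.5386 g
% Na2CO3 = 0.5386 / 1.016 × 100 = 53.01 %

53.01 %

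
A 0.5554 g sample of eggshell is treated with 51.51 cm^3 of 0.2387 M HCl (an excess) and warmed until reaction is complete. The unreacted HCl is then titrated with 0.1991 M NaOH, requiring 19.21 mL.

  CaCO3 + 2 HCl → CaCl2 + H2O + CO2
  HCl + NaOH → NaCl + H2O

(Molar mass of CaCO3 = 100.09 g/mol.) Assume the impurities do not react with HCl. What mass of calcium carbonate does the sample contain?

0.4239 g

n(HCl) added = 0.05151 × 0.2387 = 0.01230 mol
n(NaOH) used in back-titration = 0.01921 × 0.1991 = 3.825 × 10^-3 mol
n(HCl) left over = 3.825 × 10^-3 mol (1:1 ratio)
n(HCl) consumed by analyte = 0.01230 − 3.825 × 10^-3 = 8.471 × 10^-3 mol
From the 1:2 ratio, n(CaCO3) = 1/2 × 8.471 × 10^-3 = 4.235 × 10^-3 mol
mass of CaCO3 = 4.235 × 10^-3 × 100.09 = 0.4239 g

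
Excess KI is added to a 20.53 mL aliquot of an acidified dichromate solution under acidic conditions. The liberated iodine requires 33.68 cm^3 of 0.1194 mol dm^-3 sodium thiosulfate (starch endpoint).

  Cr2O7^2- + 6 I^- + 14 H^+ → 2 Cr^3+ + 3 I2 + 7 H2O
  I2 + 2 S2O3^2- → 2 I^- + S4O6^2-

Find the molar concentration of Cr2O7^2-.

n(S2O3^2-) = 0.03368 × 0.1194 = 4.021 × 10^-3 mol
n(I2) = n(S2O3^2-)/2 = 2.011 × 10^-3 mol
From the 1:3 ratio, n(Cr2O7^2-) in the aliquot = 1/3 × 2.011 × 10^-3 = 6.702 × 10^-4 mol
[Cr2O7^2-] = 6.702 × 10^-4 / 0.02053 = 0.03265 mol/L

0.03265 mol/L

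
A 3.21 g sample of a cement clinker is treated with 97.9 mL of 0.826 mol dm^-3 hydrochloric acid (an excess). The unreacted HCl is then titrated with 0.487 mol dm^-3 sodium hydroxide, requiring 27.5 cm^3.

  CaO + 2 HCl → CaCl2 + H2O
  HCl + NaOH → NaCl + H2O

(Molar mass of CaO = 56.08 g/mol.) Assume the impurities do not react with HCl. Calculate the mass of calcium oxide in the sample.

n(HCl) added = 0.0979 × 0.826 = 0.0809 mol
n(NaOH) used in back-titration = 0.0275 × 0.487 = 0.0134 mol
n(HCl) left over = 0.0134 mol (1:1 ratio)
n(HCl) consumed by analyte = 0.0809 − 0.0134 = 0.0675 mol
From the 1:2 ratio, n(CaO) = 1/2 × 0.0675 = 0.0337 mol
mass of CaO = 0.0337 × 56.08 = 1.89 g

1.89 g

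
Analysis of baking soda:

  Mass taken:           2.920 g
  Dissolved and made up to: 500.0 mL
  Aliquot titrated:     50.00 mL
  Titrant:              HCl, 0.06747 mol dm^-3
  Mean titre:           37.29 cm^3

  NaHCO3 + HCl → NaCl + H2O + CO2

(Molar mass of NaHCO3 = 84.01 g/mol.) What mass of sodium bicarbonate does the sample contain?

n(HCl) per titration = 0.03729 × 0.06747 = 2.516 × 10^-3 mol
n(NaHCO3) in each aliquot = 2.516 × 10^-3 mol (1:1 ratio)
n(NaHCO3) in the whole flask = 2.516 × 10^-3 × 500.0/50.00 = 0.02516 mol
mass of NaHCO3 = 0.02516 × 84.01 = 2.114 g

2.114 g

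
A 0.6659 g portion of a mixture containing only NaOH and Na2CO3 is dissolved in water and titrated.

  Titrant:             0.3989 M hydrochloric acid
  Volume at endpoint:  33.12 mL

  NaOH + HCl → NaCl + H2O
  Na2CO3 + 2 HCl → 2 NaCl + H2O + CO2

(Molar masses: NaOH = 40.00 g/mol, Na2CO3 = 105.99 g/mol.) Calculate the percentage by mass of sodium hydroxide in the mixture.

n(HCl) = 0.03312 × 0.3989 = 0.01321 mol
Let x = n(NaOH), y = n(Na2CO3).
Titrant: 1x + 2y = 0.01321;  mass: 40.00x + 105.99y = 0.6659
Solving, x = 2.635 × 10^-3 mol, y = 5.288 × 10^-3 mol
mass of NaOH = 2.635 × 10^-3 × 40.00 = 0.1054 g
% NaOH = 0.1054 / 0.6659 × 100 = 15.83 %

15.83 %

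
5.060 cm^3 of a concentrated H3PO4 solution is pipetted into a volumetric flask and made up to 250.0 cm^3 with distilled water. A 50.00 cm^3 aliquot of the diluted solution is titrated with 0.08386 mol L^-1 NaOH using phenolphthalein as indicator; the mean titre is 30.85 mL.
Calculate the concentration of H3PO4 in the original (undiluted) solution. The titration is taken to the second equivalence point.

H3PO4 + 2 NaOH → Na2HPO4 + 2 H2O
n(NaOH) = 0.03085 × 0.08386 = 2.587 × 10^-3 mol
From the 1:2 ratio, n(H3PO4) in the aliquot = 1/2 × 2.587 × 10^-3 = 1.294 × 10^-3 mol
[H3PO4]_dilute = 1.294 × 10^-3 / 0.05000 = 0.02587 mol/L
Dilution factor = 250.0 / 5.060 = 49.41
[H3PO4]_stock = 0.02587 × 49.41 = 1.278 mol/L

1.278 mol/L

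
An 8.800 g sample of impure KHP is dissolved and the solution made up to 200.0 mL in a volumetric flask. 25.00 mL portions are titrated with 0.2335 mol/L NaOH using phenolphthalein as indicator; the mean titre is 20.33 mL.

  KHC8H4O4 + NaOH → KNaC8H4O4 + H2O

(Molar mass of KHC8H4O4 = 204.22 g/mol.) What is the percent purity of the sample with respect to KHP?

88.13 %

n(NaOH) per titration = 0.02033 × 0.2335 = 4.747 × 10^-3 mol
n(KHC8H4O4) in each aliquot = 4.747 × 10^-3 mol (1:1 ratio)
n(KHC8H4O4) in the whole flask = 4.747 × 10^-3 × 200.0/25.00 = 0.03798 mol
mass of KHC8H4O4 = 0.03798 × 204.22 = 7.756 g
% KHC8H4O4 = 7.756 / 8.800 × 100 = 88.13 %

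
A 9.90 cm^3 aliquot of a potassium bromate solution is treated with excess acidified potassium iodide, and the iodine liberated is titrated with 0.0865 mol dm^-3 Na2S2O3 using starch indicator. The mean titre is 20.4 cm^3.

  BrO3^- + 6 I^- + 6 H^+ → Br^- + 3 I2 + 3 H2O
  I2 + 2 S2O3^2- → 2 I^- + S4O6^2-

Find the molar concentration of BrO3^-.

0.0297 mol/L

n(S2O3^2-) = 0.0204 × 0.0865 = 1.76 × 10^-3 mol
n(I2) = n(S2O3^2-)/2 = 8.82 × 10^-4 mol
From the 1:3 ratio, n(BrO3^-) in the aliquot = 1/3 × 8.82 × 10^-4 = 2.94 × 10^-4 mol
[BrO3^-] = 2.94 × 10^-4 / 0.00990 = 0.0297 mol/L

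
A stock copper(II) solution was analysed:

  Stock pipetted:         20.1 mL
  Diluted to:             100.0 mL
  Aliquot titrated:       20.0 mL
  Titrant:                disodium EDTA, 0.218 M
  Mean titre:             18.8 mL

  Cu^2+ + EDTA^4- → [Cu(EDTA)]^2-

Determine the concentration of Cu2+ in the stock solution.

n(EDTA) = 0.0188 × 0.218 = 4.10 × 10^-3 mol
n(Cu2+) in the aliquot = 4.10 × 10^-3 mol (1:1 ratio)
[Cu2+]_dilute = 4.10 × 10^-3 / 0.0200 = 0.205 mol/L
Dilution factor = 100.0 / 20.1 = 4.975
[Cu2+]_stock = 0.205 × 4.975 = 1.02 mol/L

1.02 M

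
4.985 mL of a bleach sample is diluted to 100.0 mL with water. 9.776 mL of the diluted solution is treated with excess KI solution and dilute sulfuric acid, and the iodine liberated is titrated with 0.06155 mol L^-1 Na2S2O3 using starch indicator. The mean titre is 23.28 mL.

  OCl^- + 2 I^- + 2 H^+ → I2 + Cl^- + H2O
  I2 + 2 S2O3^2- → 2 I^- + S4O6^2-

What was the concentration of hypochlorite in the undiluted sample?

n(S2O3^2-) = 0.02328 × 0.06155 = 1.433 × 10^-3 mol
n(I2) = n(S2O3^2-)/2 = 7.164 × 10^-4 mol
n(OCl^-) in the aliquot = 7.164 × 10^-4 mol (1:1 ratio)
[OCl^-]_dilute = 7.164 × 10^-4 / 0.009776 = 0.07329 mol/L
[OCl^-]_original = 0.07329 × 100.0/4.985 = 1.470 mol/L

1.470 mol/L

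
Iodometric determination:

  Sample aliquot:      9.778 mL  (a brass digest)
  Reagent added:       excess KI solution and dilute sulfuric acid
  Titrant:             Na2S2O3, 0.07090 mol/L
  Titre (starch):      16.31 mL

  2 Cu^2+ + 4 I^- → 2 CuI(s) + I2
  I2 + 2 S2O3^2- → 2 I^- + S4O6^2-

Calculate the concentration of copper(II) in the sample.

0.1183 mol/L

n(S2O3^2-) = 0.01631 × 0.07090 = 1.156 × 10^-3 mol
n(I2) = n(S2O3^2-)/2 = 5.782 × 10^-4 mol
From the 2:1 ratio, n(Cu2+) in the aliquot = 2/1 × 5.782 × 10^-4 = 1.156 × 10^-3 mol
[Cu2+] = 1.156 × 10^-3 / 0.009778 = 0.1183 mol/L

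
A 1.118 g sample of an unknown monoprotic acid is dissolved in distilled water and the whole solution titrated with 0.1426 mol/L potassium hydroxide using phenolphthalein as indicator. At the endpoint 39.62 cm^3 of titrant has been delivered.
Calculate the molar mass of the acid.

n(KOH) = 0.03962 L × 0.1426 mol/L = 5.650 × 10^-3 mol
n(HA) = 5.650 × 10^-3 mol (1:1 ratio)
M = m / n = 1.118 g / 5.650 × 10^-3 mol = 197.9 g/mol

197.9 g/mol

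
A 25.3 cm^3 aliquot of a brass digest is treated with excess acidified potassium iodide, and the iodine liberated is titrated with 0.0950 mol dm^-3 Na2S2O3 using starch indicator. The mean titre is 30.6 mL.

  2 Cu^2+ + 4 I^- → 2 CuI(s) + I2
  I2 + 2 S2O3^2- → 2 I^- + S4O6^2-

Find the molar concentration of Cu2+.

0.115 mol/L

n(S2O3^2-) = 0.0306 × 0.0950 = 2.91 × 10^-3 mol
n(I2) = n(S2O3^2-)/2 = 1.45 × 10^-3 mol
From the 2:1 ratio, n(Cu2+) in the aliquot = 2/1 × 1.45 × 10^-3 = 2.91 × 10^-3 mol
[Cu2+] = 2.91 × 10^-3 / 0.0253 = 0.115 mol/L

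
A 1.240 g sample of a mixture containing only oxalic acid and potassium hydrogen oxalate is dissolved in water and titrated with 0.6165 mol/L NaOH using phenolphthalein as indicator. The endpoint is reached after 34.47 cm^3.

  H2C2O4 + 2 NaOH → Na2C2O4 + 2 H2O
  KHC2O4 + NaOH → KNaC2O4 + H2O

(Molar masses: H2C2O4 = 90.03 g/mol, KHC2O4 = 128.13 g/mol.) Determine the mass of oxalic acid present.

n(NaOH) = 0.03447 × 0.6165 = 0.02125 mol
Let x = n(H2C2O4), y = n(KHC2O4).
Titrant: 2x + 1y = 0.02125;  mass: 90.03x + 128.13y = 1.240
Solving, x = 8.921 × 10^-3 mol, y = 3.410 × 10^-3 mol
mass of H2C2O4 = 8.921 × 10^-3 × 90.03 = 0.8031 g

0.8031 g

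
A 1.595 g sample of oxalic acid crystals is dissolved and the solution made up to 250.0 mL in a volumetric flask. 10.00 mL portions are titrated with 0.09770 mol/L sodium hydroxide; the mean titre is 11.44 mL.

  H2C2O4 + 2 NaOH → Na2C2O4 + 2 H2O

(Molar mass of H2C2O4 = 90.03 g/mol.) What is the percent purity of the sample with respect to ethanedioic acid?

78.86 %

n(NaOH) per titration = 0.01144 × 0.09770 = 1.118 × 10^-3 mol
From the 1:2 ratio, n(H2C2O4) in each aliquot = 1/2 × 1.118 × 10^-3 = 5.588 × 10^-4 mol
n(H2C2O4) in the whole flask = 5.588 × 10^-4 × 250.0/10.00 = 0.01397 mol
mass of H2C2O4 = 0.01397 × 90.03 = 1.258 g
% H2C2O4 = 1.258 / 1.595 × 100 = 78.86 %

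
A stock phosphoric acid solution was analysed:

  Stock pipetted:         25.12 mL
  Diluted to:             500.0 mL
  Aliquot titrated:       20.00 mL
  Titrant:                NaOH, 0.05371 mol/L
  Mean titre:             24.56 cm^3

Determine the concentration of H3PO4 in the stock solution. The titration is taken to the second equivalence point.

0.6564 mol/L

H3PO4 + 2 NaOH → Na2HPO4 + 2 H2O
n(NaOH) = 0.02456 × 0.05371 = 1.319 × 10^-3 mol
From the 1:2 ratio, n(H3PO4) in the aliquot = 1/2 × 1.319 × 10^-3 = 6.596 × 10^-4 mol
[H3PO4]_dilute = 6.596 × 10^-4 / 0.02000 = 0.03298 mol/L
Dilution factor = 500.0 / 25.12 = 19.90
[H3PO4]_stock = 0.03298 × 19.90 = 0.6564 mol/L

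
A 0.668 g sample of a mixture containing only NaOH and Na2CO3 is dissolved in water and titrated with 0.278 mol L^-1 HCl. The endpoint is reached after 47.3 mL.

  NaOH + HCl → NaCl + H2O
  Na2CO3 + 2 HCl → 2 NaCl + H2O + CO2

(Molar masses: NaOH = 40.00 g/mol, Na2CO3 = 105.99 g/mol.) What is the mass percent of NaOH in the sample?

13.3 %

n(HCl) = 0.0473 × 0.278 = 0.0131 mol
Let x = n(NaOH), y = n(Na2CO3).
Titrant: 1x + 2y = 0.0131;  mass: 40.00x + 105.99y = 0.668
Solving, x = 2.22 × 10^-3 mol, y = 5.46 × 10^-3 mol
mass of NaOH = 2.22 × 10^-3 × 40.00 = 0.0888 g
% NaOH = 0.0888 / 0.668 × 100 = 13.3 %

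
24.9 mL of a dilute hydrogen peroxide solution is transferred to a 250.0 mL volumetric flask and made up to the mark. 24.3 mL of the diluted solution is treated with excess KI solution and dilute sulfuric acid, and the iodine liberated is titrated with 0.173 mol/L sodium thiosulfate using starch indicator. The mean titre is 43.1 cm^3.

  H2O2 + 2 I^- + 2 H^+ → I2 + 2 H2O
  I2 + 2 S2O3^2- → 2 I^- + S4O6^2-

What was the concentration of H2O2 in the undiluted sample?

n(S2O3^2-) = 0.0431 × 0.173 = 7.46 × 10^-3 mol
n(I2) = n(S2O3^2-)/2 = 3.73 × 10^-3 mol
n(H2O2) in the aliquot = 3.73 × 10^-3 mol (1:1 ratio)
[H2O2]_dilute = 3.73 × 10^-3 / 0.0243 = 0.153 mol/L
[H2O2]_original = 0.153 × 250.0/24.9 = 1.54 mol/L

1.54 mol/L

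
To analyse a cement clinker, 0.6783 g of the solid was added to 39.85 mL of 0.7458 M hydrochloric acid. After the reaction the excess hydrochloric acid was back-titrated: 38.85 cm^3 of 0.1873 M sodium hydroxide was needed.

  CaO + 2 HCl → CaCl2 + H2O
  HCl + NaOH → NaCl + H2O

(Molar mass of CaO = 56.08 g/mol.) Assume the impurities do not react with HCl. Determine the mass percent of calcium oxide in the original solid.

n(HCl) added = 0.03985 × 0.7458 = 0.02972 mol
n(NaOH) used in back-titration = 0.03885 × 0.1873 = 7.277 × 10^-3 mol
n(HCl) left over = 7.277 × 10^-3 mol (1:1 ratio)
n(HCl) consumed by analyte = 0.02972 − 7.277 × 10^-3 = 0.02244 mol
From the 1:2 ratio, n(CaO) = 1/2 × 0.02244 = 0.01122 mol
mass of CaO = 0.01122 × 56.08 = 0.6293 g
% CaO = 0.6293 / 0.6783 × 100 = 92.78 %

92.78 %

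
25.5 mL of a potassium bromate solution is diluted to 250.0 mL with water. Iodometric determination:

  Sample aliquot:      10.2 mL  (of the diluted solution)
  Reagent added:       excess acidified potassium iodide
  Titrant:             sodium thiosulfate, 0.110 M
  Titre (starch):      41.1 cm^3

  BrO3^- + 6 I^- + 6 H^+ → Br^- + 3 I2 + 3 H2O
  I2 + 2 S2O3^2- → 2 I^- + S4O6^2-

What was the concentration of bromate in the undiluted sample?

0.724 M

n(S2O3^2-) = 0.0411 × 0.110 = 4.52 × 10^-3 mol
n(I2) = n(S2O3^2-)/2 = 2.26 × 10^-3 mol
From the 1:3 ratio, n(BrO3^-) in the aliquot = 1/3 × 2.26 × 10^-3 = 7.53 × 10^-4 mol
[BrO3^-]_dilute = 7.53 × 10^-4 / 0.0102 = 0.0739 mol/L
[BrO3^-]_original = 0.0739 × 250.0/25.5 = 0.724 mol/L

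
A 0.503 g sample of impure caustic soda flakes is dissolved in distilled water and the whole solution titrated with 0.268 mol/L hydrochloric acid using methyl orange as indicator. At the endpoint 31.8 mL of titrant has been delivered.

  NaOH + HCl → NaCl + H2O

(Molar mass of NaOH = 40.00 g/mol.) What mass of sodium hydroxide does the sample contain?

n(HCl) = 0.0318 L × 0.268 mol/L = 8.52 × 10^-3 mol
n(NaOH) = 8.52 × 10^-3 mol (1:1 ratio)
mass of NaOH = 8.52 × 10^-3 × 40.00 g/mol = 0.341 g

0.341 g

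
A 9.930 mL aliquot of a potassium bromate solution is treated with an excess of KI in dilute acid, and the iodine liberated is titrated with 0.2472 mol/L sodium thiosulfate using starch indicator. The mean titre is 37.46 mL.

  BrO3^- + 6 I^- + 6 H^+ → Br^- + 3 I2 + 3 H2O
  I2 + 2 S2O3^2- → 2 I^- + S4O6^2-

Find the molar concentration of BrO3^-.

n(S2O3^2-) = 0.03746 × 0.2472 = 9.260 × 10^-3 mol
n(I2) = n(S2O3^2-)/2 = 4.630 × 10^-3 mol
From the 1:3 ratio, n(BrO3^-) in the aliquot = 1/3 × 4.630 × 10^-3 = 1.543 × 10^-3 mol
[BrO3^-] = 1.543 × 10^-3 / 0.009930 = 0.1554 mol/L

0.1554 mol/L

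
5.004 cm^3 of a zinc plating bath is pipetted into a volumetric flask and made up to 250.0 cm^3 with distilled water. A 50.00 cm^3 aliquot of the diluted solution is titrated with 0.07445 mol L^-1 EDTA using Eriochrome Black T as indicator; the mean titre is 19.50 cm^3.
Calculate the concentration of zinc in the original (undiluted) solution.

Zn^2+ + EDTA^4- → [Zn(EDTA)]^2-
n(EDTA) = 0.01950 × 0.07445 = 1.452 × 10^-3 mol
n(Zn2+) in the aliquot = 1.452 × 10^-3 mol (1:1 ratio)
[Zn2+]_dilute = 1.452 × 10^-3 / 0.05000 = 0.02904 mol/L
Dilution factor = 250.0 / 5.004 = 49.96
[Zn2+]_stock = 0.02904 × 49.96 = 1.451 mol/L

1.451 mol/L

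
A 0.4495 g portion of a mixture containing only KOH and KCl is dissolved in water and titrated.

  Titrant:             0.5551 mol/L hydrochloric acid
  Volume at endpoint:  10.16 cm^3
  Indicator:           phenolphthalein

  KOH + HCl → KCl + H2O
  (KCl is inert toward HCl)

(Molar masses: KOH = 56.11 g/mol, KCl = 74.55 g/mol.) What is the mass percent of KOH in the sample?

n(HCl) = 0.01016 × 0.5551 = 5.640 × 10^-3 mol
Let x = n(KOH), y = n(KCl).
Titrant: 1x = 5.640 × 10^-3;  mass: 56.11x + 74.55y = 0.4495
Solving, x = 5.640 × 10^-3 mol, y = 1.785 × 10^-3 mol
mass of KOH = 5.640 × 10^-3 × 56.11 = 0.3165 g
% KOH = 0.3165 / 0.4495 × 100 = 70.40 %

70.40 %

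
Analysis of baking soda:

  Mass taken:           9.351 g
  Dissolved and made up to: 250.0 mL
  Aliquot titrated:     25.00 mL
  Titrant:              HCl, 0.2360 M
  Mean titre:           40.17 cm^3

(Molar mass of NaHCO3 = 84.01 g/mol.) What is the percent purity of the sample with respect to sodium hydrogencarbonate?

85.17 %

NaHCO3 + HCl → NaCl + H2O + CO2
n(HCl) per titration = 0.04017 × 0.2360 = 9.480 × 10^-3 mol
n(NaHCO3) in each aliquot = 9.480 × 10^-3 mol (1:1 ratio)
n(NaHCO3) in the whole flask = 9.480 × 10^-3 × 250.0/25.00 = 0.09480 mol
mass of NaHCO3 = 0.09480 × 84.01 = 7.964 g
% NaHCO3 = 7.964 / 9.351 × 100 = 85.17 %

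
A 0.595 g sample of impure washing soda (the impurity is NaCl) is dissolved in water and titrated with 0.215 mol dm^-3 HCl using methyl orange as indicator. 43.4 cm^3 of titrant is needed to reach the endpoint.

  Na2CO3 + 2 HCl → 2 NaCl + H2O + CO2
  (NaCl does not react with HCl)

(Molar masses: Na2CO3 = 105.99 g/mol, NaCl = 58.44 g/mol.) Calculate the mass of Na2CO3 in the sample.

n(HCl) = 0.0434 × 0.215 = 9.33 × 10^-3 mol
Let x = n(Na2CO3), y = n(NaCl).
Titrant: 2x = 9.33 × 10^-3;  mass: 105.99x + 58.44y = 0.595
Solving, x = 4.67 × 10^-3 mol, y = 1.72 × 10^-3 mol
mass of Na2CO3 = 4.67 × 10^-3 × 105.99 = 0.494 g

0.494 g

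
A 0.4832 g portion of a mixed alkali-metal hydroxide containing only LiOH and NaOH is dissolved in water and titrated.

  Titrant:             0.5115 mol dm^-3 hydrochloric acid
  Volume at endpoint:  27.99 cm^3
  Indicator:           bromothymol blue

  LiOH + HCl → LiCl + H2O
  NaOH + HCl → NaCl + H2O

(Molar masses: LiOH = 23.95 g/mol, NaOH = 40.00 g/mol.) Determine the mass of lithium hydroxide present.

n(HCl) = 0.02799 × 0.5115 = 0.01432 mol
Let x = n(LiOH), y = n(NaOH).
Titrant: 1x + 1y = 0.01432;  mass: 23.95x + 40.00y = 0.4832
Solving, x = 5.575 × 10^-3 mol, y = 8.742 × 10^-3 mol
mass of LiOH = 5.575 × 10^-3 × 23.95 = 0.1335 g

0.1335 g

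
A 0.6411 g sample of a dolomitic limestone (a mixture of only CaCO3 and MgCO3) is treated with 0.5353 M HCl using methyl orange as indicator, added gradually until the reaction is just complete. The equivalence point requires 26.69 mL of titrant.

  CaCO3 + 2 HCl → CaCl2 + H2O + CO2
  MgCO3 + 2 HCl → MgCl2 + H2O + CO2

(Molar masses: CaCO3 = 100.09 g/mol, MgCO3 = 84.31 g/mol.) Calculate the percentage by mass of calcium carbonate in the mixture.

38.41 %

n(HCl) = 0.02669 × 0.5353 = 0.01429 mol
Let x = n(CaCO3), y = n(MgCO3).
Titrant: 2x + 2y = 0.01429;  mass: 100.09x + 84.31y = 0.6411
Solving, x = 2.460 × 10^-3 mol, y = 4.683 × 10^-3 mol
mass of CaCO3 = 2.460 × 10^-3 × 100.09 = 0.2463 g
% CaCO3 = 0.2463 / 0.6411 × 100 = 38.41 %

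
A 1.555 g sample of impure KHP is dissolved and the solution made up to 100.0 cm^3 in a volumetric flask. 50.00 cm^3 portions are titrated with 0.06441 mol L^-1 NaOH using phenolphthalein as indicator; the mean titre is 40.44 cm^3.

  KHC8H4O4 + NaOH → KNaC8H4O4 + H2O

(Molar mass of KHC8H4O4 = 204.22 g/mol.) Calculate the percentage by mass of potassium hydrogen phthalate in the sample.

n(NaOH) per titration = 0.04044 × 0.06441 = 2.605 × 10^-3 mol
n(KHC8H4O4) in each aliquot = 2.605 × 10^-3 mol (1:1 ratio)
n(KHC8H4O4) in the whole flask = 2.605 × 10^-3 × 100.0/50.00 = 5.209 × 10^-3 mol
mass of KHC8H4O4 = 5.209 × 10^-3 × 204.22 = 1.064 g
% KHC8H4O4 = 1.064 / 1.555 × 100 = 68.42 %

68.42 %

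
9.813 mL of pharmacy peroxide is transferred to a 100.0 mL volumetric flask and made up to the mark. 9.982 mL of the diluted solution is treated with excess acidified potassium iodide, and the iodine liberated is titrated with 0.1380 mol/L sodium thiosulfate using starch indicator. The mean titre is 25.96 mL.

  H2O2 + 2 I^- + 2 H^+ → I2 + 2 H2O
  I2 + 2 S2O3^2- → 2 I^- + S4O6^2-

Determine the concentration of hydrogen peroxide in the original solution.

n(S2O3^2-) = 0.02596 × 0.1380 = 3.582 × 10^-3 mol
n(I2) = n(S2O3^2-)/2 = 1.791 × 10^-3 mol
n(H2O2) in the aliquot = 1.791 × 10^-3 mol (1:1 ratio)
[H2O2]_dilute = 1.791 × 10^-3 / 0.009982 = 0.1794 mol/L
[H2O2]_original = 0.1794 × 100.0/9.813 = 1.829 mol/L

1.829 mol/L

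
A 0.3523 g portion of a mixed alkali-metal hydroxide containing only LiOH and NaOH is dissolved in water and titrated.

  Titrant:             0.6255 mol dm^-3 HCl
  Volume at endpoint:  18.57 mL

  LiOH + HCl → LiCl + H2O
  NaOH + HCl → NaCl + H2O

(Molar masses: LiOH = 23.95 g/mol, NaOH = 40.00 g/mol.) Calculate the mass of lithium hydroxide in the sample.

0.1676 g

n(HCl) = 0.01857 × 0.6255 = 0.01162 mol
Let x = n(LiOH), y = n(NaOH).
Titrant: 1x + 1y = 0.01162;  mass: 23.95x + 40.00y = 0.3523
Solving, x = 6.998 × 10^-3 mol, y = 4.617 × 10^-3 mol
mass of LiOH = 6.998 × 10^-3 × 23.95 = 0.1676 g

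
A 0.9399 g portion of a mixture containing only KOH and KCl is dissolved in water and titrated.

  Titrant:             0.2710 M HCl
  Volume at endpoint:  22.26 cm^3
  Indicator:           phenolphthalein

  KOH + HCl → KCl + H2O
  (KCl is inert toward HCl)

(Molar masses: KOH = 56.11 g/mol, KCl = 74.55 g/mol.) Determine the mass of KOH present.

0.3385 g

n(HCl) = 0.02226 × 0.2710 = 6.032 × 10^-3 mol
Let x = n(KOH), y = n(KCl).
Titrant: 1x = 6.032 × 10^-3;  mass: 56.11x + 74.55y = 0.9399
Solving, x = 6.032 × 10^-3 mol, y = 8.067 × 10^-3 mol
mass of KOH = 6.032 × 10^-3 × 56.11 = 0.3385 g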